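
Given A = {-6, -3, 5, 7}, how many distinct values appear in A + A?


A + A = {a + a' : a, a' ∈ A}; |A| = 4.
General bounds: 2|A| - 1 ≤ |A + A| ≤ |A|(|A|+1)/2, i.e. 7 ≤ |A + A| ≤ 10.
Lower bound 2|A|-1 is attained iff A is an arithmetic progression.
Enumerate sums a + a' for a ≤ a' (symmetric, so this suffices):
a = -6: -6+-6=-12, -6+-3=-9, -6+5=-1, -6+7=1
a = -3: -3+-3=-6, -3+5=2, -3+7=4
a = 5: 5+5=10, 5+7=12
a = 7: 7+7=14
Distinct sums: {-12, -9, -6, -1, 1, 2, 4, 10, 12, 14}
|A + A| = 10

|A + A| = 10


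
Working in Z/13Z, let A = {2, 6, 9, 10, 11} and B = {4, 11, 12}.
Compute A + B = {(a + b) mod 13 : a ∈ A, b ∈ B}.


Work in Z/13Z: reduce every sum a + b modulo 13.
Enumerate all 15 pairs:
a = 2: 2+4=6, 2+11=0, 2+12=1
a = 6: 6+4=10, 6+11=4, 6+12=5
a = 9: 9+4=0, 9+11=7, 9+12=8
a = 10: 10+4=1, 10+11=8, 10+12=9
a = 11: 11+4=2, 11+11=9, 11+12=10
Distinct residues collected: {0, 1, 2, 4, 5, 6, 7, 8, 9, 10}
|A + B| = 10 (out of 13 total residues).

A + B = {0, 1, 2, 4, 5, 6, 7, 8, 9, 10}


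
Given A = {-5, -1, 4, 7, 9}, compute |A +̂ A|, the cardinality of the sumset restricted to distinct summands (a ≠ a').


Restricted sumset: A +̂ A = {a + a' : a ∈ A, a' ∈ A, a ≠ a'}.
Equivalently, take A + A and drop any sum 2a that is achievable ONLY as a + a for a ∈ A (i.e. sums representable only with equal summands).
Enumerate pairs (a, a') with a < a' (symmetric, so each unordered pair gives one sum; this covers all a ≠ a'):
  -5 + -1 = -6
  -5 + 4 = -1
  -5 + 7 = 2
  -5 + 9 = 4
  -1 + 4 = 3
  -1 + 7 = 6
  -1 + 9 = 8
  4 + 7 = 11
  4 + 9 = 13
  7 + 9 = 16
Collected distinct sums: {-6, -1, 2, 3, 4, 6, 8, 11, 13, 16}
|A +̂ A| = 10
(Reference bound: |A +̂ A| ≥ 2|A| - 3 for |A| ≥ 2, with |A| = 5 giving ≥ 7.)

|A +̂ A| = 10


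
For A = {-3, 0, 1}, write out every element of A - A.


A - A = {a - a' : a, a' ∈ A}.
Compute a - a' for each ordered pair (a, a'):
a = -3: -3--3=0, -3-0=-3, -3-1=-4
a = 0: 0--3=3, 0-0=0, 0-1=-1
a = 1: 1--3=4, 1-0=1, 1-1=0
Collecting distinct values (and noting 0 appears from a-a):
A - A = {-4, -3, -1, 0, 1, 3, 4}
|A - A| = 7

A - A = {-4, -3, -1, 0, 1, 3, 4}


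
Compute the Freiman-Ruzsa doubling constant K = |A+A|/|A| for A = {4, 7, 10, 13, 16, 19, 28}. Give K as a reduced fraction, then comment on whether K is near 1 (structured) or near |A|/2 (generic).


|A| = 7.
Compute A + A by enumerating all 49 pairs.
A + A = {8, 11, 14, 17, 20, 23, 26, 29, 32, 35, 38, 41, 44, 47, 56}, so |A + A| = 15.
K = |A + A| / |A| = 15/7 (already in lowest terms) ≈ 2.1429.
Reference: AP of size 7 gives K = 13/7 ≈ 1.8571; a fully generic set of size 7 gives K ≈ 4.0000.

|A| = 7, |A + A| = 15, K = 15/7.


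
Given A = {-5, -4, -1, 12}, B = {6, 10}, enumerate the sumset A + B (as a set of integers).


A + B = {a + b : a ∈ A, b ∈ B}.
Enumerate all |A|·|B| = 4·2 = 8 pairs (a, b) and collect distinct sums.
a = -5: -5+6=1, -5+10=5
a = -4: -4+6=2, -4+10=6
a = -1: -1+6=5, -1+10=9
a = 12: 12+6=18, 12+10=22
Collecting distinct sums: A + B = {1, 2, 5, 6, 9, 18, 22}
|A + B| = 7

A + B = {1, 2, 5, 6, 9, 18, 22}


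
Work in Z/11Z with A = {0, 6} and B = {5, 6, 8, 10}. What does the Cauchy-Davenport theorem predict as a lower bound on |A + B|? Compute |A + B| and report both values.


Cauchy-Davenport: |A + B| ≥ min(p, |A| + |B| - 1) for A, B nonempty in Z/pZ.
|A| = 2, |B| = 4, p = 11.
CD lower bound = min(11, 2 + 4 - 1) = min(11, 5) = 5.
Compute A + B mod 11 directly:
a = 0: 0+5=5, 0+6=6, 0+8=8, 0+10=10
a = 6: 6+5=0, 6+6=1, 6+8=3, 6+10=5
A + B = {0, 1, 3, 5, 6, 8, 10}, so |A + B| = 7.
Verify: 7 ≥ 5? Yes ✓.

CD lower bound = 5, actual |A + B| = 7.


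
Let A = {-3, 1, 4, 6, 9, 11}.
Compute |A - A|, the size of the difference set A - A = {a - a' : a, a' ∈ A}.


A - A = {a - a' : a, a' ∈ A}; |A| = 6.
Bounds: 2|A|-1 ≤ |A - A| ≤ |A|² - |A| + 1, i.e. 11 ≤ |A - A| ≤ 31.
Note: 0 ∈ A - A always (from a - a). The set is symmetric: if d ∈ A - A then -d ∈ A - A.
Enumerate nonzero differences d = a - a' with a > a' (then include -d):
Positive differences: {2, 3, 4, 5, 7, 8, 9, 10, 12, 14}
Full difference set: {0} ∪ (positive diffs) ∪ (negative diffs).
|A - A| = 1 + 2·10 = 21 (matches direct enumeration: 21).

|A - A| = 21


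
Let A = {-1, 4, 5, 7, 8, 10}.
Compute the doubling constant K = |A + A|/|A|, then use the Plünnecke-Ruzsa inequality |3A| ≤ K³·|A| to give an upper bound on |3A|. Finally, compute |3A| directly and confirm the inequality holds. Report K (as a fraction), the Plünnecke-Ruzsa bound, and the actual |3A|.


|A| = 6.
Step 1: Compute A + A by enumerating all 36 pairs.
A + A = {-2, 3, 4, 6, 7, 8, 9, 10, 11, 12, 13, 14, 15, 16, 17, 18, 20}, so |A + A| = 17.
Step 2: Doubling constant K = |A + A|/|A| = 17/6 = 17/6 ≈ 2.8333.
Step 3: Plünnecke-Ruzsa gives |3A| ≤ K³·|A| = (2.8333)³ · 6 ≈ 136.4722.
Step 4: Compute 3A = A + A + A directly by enumerating all triples (a,b,c) ∈ A³; |3A| = 28.
Step 5: Check 28 ≤ 136.4722? Yes ✓.

K = 17/6, Plünnecke-Ruzsa bound K³|A| ≈ 136.4722, |3A| = 28, inequality holds.


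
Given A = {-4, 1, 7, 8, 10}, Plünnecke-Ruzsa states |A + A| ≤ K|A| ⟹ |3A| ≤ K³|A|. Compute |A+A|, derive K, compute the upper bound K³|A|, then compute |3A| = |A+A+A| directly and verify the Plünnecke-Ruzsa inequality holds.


|A| = 5.
Step 1: Compute A + A by enumerating all 25 pairs.
A + A = {-8, -3, 2, 3, 4, 6, 8, 9, 11, 14, 15, 16, 17, 18, 20}, so |A + A| = 15.
Step 2: Doubling constant K = |A + A|/|A| = 15/5 = 15/5 ≈ 3.0000.
Step 3: Plünnecke-Ruzsa gives |3A| ≤ K³·|A| = (3.0000)³ · 5 ≈ 135.0000.
Step 4: Compute 3A = A + A + A directly by enumerating all triples (a,b,c) ∈ A³; |3A| = 30.
Step 5: Check 30 ≤ 135.0000? Yes ✓.

K = 15/5, Plünnecke-Ruzsa bound K³|A| ≈ 135.0000, |3A| = 30, inequality holds.


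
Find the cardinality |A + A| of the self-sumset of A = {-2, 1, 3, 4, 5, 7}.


A + A = {a + a' : a, a' ∈ A}; |A| = 6.
General bounds: 2|A| - 1 ≤ |A + A| ≤ |A|(|A|+1)/2, i.e. 11 ≤ |A + A| ≤ 21.
Lower bound 2|A|-1 is attained iff A is an arithmetic progression.
Enumerate sums a + a' for a ≤ a' (symmetric, so this suffices):
a = -2: -2+-2=-4, -2+1=-1, -2+3=1, -2+4=2, -2+5=3, -2+7=5
a = 1: 1+1=2, 1+3=4, 1+4=5, 1+5=6, 1+7=8
a = 3: 3+3=6, 3+4=7, 3+5=8, 3+7=10
a = 4: 4+4=8, 4+5=9, 4+7=11
a = 5: 5+5=10, 5+7=12
a = 7: 7+7=14
Distinct sums: {-4, -1, 1, 2, 3, 4, 5, 6, 7, 8, 9, 10, 11, 12, 14}
|A + A| = 15

|A + A| = 15


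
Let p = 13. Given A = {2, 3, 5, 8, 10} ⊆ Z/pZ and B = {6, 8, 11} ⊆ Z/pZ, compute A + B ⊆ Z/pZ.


Work in Z/13Z: reduce every sum a + b modulo 13.
Enumerate all 15 pairs:
a = 2: 2+6=8, 2+8=10, 2+11=0
a = 3: 3+6=9, 3+8=11, 3+11=1
a = 5: 5+6=11, 5+8=0, 5+11=3
a = 8: 8+6=1, 8+8=3, 8+11=6
a = 10: 10+6=3, 10+8=5, 10+11=8
Distinct residues collected: {0, 1, 3, 5, 6, 8, 9, 10, 11}
|A + B| = 9 (out of 13 total residues).

A + B = {0, 1, 3, 5, 6, 8, 9, 10, 11}


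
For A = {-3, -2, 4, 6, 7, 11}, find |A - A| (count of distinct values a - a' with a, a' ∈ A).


A - A = {a - a' : a, a' ∈ A}; |A| = 6.
Bounds: 2|A|-1 ≤ |A - A| ≤ |A|² - |A| + 1, i.e. 11 ≤ |A - A| ≤ 31.
Note: 0 ∈ A - A always (from a - a). The set is symmetric: if d ∈ A - A then -d ∈ A - A.
Enumerate nonzero differences d = a - a' with a > a' (then include -d):
Positive differences: {1, 2, 3, 4, 5, 6, 7, 8, 9, 10, 13, 14}
Full difference set: {0} ∪ (positive diffs) ∪ (negative diffs).
|A - A| = 1 + 2·12 = 25 (matches direct enumeration: 25).

|A - A| = 25


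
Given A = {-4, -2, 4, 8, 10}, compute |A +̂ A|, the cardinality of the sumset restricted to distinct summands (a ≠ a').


Restricted sumset: A +̂ A = {a + a' : a ∈ A, a' ∈ A, a ≠ a'}.
Equivalently, take A + A and drop any sum 2a that is achievable ONLY as a + a for a ∈ A (i.e. sums representable only with equal summands).
Enumerate pairs (a, a') with a < a' (symmetric, so each unordered pair gives one sum; this covers all a ≠ a'):
  -4 + -2 = -6
  -4 + 4 = 0
  -4 + 8 = 4
  -4 + 10 = 6
  -2 + 4 = 2
  -2 + 8 = 6
  -2 + 10 = 8
  4 + 8 = 12
  4 + 10 = 14
  8 + 10 = 18
Collected distinct sums: {-6, 0, 2, 4, 6, 8, 12, 14, 18}
|A +̂ A| = 9
(Reference bound: |A +̂ A| ≥ 2|A| - 3 for |A| ≥ 2, with |A| = 5 giving ≥ 7.)

|A +̂ A| = 9


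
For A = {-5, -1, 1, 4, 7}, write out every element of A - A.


A - A = {a - a' : a, a' ∈ A}.
Compute a - a' for each ordered pair (a, a'):
a = -5: -5--5=0, -5--1=-4, -5-1=-6, -5-4=-9, -5-7=-12
a = -1: -1--5=4, -1--1=0, -1-1=-2, -1-4=-5, -1-7=-8
a = 1: 1--5=6, 1--1=2, 1-1=0, 1-4=-3, 1-7=-6
a = 4: 4--5=9, 4--1=5, 4-1=3, 4-4=0, 4-7=-3
a = 7: 7--5=12, 7--1=8, 7-1=6, 7-4=3, 7-7=0
Collecting distinct values (and noting 0 appears from a-a):
A - A = {-12, -9, -8, -6, -5, -4, -3, -2, 0, 2, 3, 4, 5, 6, 8, 9, 12}
|A - A| = 17

A - A = {-12, -9, -8, -6, -5, -4, -3, -2, 0, 2, 3, 4, 5, 6, 8, 9, 12}


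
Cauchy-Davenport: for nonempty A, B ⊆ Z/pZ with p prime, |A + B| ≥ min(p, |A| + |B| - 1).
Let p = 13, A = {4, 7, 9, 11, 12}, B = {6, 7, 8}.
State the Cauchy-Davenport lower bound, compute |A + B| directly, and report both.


Cauchy-Davenport: |A + B| ≥ min(p, |A| + |B| - 1) for A, B nonempty in Z/pZ.
|A| = 5, |B| = 3, p = 13.
CD lower bound = min(13, 5 + 3 - 1) = min(13, 7) = 7.
Compute A + B mod 13 directly:
a = 4: 4+6=10, 4+7=11, 4+8=12
a = 7: 7+6=0, 7+7=1, 7+8=2
a = 9: 9+6=2, 9+7=3, 9+8=4
a = 11: 11+6=4, 11+7=5, 11+8=6
a = 12: 12+6=5, 12+7=6, 12+8=7
A + B = {0, 1, 2, 3, 4, 5, 6, 7, 10, 11, 12}, so |A + B| = 11.
Verify: 11 ≥ 7? Yes ✓.

CD lower bound = 7, actual |A + B| = 11.


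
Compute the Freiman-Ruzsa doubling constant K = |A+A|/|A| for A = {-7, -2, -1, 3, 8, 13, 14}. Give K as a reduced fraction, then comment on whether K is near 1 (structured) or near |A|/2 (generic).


|A| = 7.
Compute A + A by enumerating all 49 pairs.
A + A = {-14, -9, -8, -4, -3, -2, 1, 2, 6, 7, 11, 12, 13, 16, 17, 21, 22, 26, 27, 28}, so |A + A| = 20.
K = |A + A| / |A| = 20/7 (already in lowest terms) ≈ 2.8571.
Reference: AP of size 7 gives K = 13/7 ≈ 1.8571; a fully generic set of size 7 gives K ≈ 4.0000.

|A| = 7, |A + A| = 20, K = 20/7.


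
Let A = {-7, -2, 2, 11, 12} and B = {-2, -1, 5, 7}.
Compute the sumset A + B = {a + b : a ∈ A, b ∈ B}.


A + B = {a + b : a ∈ A, b ∈ B}.
Enumerate all |A|·|B| = 5·4 = 20 pairs (a, b) and collect distinct sums.
a = -7: -7+-2=-9, -7+-1=-8, -7+5=-2, -7+7=0
a = -2: -2+-2=-4, -2+-1=-3, -2+5=3, -2+7=5
a = 2: 2+-2=0, 2+-1=1, 2+5=7, 2+7=9
a = 11: 11+-2=9, 11+-1=10, 11+5=16, 11+7=18
a = 12: 12+-2=10, 12+-1=11, 12+5=17, 12+7=19
Collecting distinct sums: A + B = {-9, -8, -4, -3, -2, 0, 1, 3, 5, 7, 9, 10, 11, 16, 17, 18, 19}
|A + B| = 17

A + B = {-9, -8, -4, -3, -2, 0, 1, 3, 5, 7, 9, 10, 11, 16, 17, 18, 19}


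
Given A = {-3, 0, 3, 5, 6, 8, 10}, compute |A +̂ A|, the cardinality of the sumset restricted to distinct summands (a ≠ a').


Restricted sumset: A +̂ A = {a + a' : a ∈ A, a' ∈ A, a ≠ a'}.
Equivalently, take A + A and drop any sum 2a that is achievable ONLY as a + a for a ∈ A (i.e. sums representable only with equal summands).
Enumerate pairs (a, a') with a < a' (symmetric, so each unordered pair gives one sum; this covers all a ≠ a'):
  -3 + 0 = -3
  -3 + 3 = 0
  -3 + 5 = 2
  -3 + 6 = 3
  -3 + 8 = 5
  -3 + 10 = 7
  0 + 3 = 3
  0 + 5 = 5
  0 + 6 = 6
  0 + 8 = 8
  0 + 10 = 10
  3 + 5 = 8
  3 + 6 = 9
  3 + 8 = 11
  3 + 10 = 13
  5 + 6 = 11
  5 + 8 = 13
  5 + 10 = 15
  6 + 8 = 14
  6 + 10 = 16
  8 + 10 = 18
Collected distinct sums: {-3, 0, 2, 3, 5, 6, 7, 8, 9, 10, 11, 13, 14, 15, 16, 18}
|A +̂ A| = 16
(Reference bound: |A +̂ A| ≥ 2|A| - 3 for |A| ≥ 2, with |A| = 7 giving ≥ 11.)

|A +̂ A| = 16


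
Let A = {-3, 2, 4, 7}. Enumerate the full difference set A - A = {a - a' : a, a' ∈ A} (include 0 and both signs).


A - A = {a - a' : a, a' ∈ A}.
Compute a - a' for each ordered pair (a, a'):
a = -3: -3--3=0, -3-2=-5, -3-4=-7, -3-7=-10
a = 2: 2--3=5, 2-2=0, 2-4=-2, 2-7=-5
a = 4: 4--3=7, 4-2=2, 4-4=0, 4-7=-3
a = 7: 7--3=10, 7-2=5, 7-4=3, 7-7=0
Collecting distinct values (and noting 0 appears from a-a):
A - A = {-10, -7, -5, -3, -2, 0, 2, 3, 5, 7, 10}
|A - A| = 11

A - A = {-10, -7, -5, -3, -2, 0, 2, 3, 5, 7, 10}


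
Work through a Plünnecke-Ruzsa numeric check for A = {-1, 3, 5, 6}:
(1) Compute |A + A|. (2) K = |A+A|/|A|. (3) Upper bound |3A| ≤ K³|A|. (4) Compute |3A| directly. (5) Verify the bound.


|A| = 4.
Step 1: Compute A + A by enumerating all 16 pairs.
A + A = {-2, 2, 4, 5, 6, 8, 9, 10, 11, 12}, so |A + A| = 10.
Step 2: Doubling constant K = |A + A|/|A| = 10/4 = 10/4 ≈ 2.5000.
Step 3: Plünnecke-Ruzsa gives |3A| ≤ K³·|A| = (2.5000)³ · 4 ≈ 62.5000.
Step 4: Compute 3A = A + A + A directly by enumerating all triples (a,b,c) ∈ A³; |3A| = 17.
Step 5: Check 17 ≤ 62.5000? Yes ✓.

K = 10/4, Plünnecke-Ruzsa bound K³|A| ≈ 62.5000, |3A| = 17, inequality holds.


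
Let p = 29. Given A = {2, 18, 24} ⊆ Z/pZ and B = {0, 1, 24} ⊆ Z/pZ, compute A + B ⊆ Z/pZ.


Work in Z/29Z: reduce every sum a + b modulo 29.
Enumerate all 9 pairs:
a = 2: 2+0=2, 2+1=3, 2+24=26
a = 18: 18+0=18, 18+1=19, 18+24=13
a = 24: 24+0=24, 24+1=25, 24+24=19
Distinct residues collected: {2, 3, 13, 18, 19, 24, 25, 26}
|A + B| = 8 (out of 29 total residues).

A + B = {2, 3, 13, 18, 19, 24, 25, 26}


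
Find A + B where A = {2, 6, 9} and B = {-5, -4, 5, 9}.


A + B = {a + b : a ∈ A, b ∈ B}.
Enumerate all |A|·|B| = 3·4 = 12 pairs (a, b) and collect distinct sums.
a = 2: 2+-5=-3, 2+-4=-2, 2+5=7, 2+9=11
a = 6: 6+-5=1, 6+-4=2, 6+5=11, 6+9=15
a = 9: 9+-5=4, 9+-4=5, 9+5=14, 9+9=18
Collecting distinct sums: A + B = {-3, -2, 1, 2, 4, 5, 7, 11, 14, 15, 18}
|A + B| = 11

A + B = {-3, -2, 1, 2, 4, 5, 7, 11, 14, 15, 18}


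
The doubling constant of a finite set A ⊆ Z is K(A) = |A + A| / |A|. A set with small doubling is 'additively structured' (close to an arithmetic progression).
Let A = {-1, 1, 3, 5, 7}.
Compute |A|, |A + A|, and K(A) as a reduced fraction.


|A| = 5.
Compute A + A by enumerating all 25 pairs.
A + A = {-2, 0, 2, 4, 6, 8, 10, 12, 14}, so |A + A| = 9.
K = |A + A| / |A| = 9/5 (already in lowest terms) ≈ 1.8000.
Reference: AP of size 5 gives K = 9/5 ≈ 1.8000; a fully generic set of size 5 gives K ≈ 3.0000.

|A| = 5, |A + A| = 9, K = 9/5.


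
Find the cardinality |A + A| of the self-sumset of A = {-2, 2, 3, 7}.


A + A = {a + a' : a, a' ∈ A}; |A| = 4.
General bounds: 2|A| - 1 ≤ |A + A| ≤ |A|(|A|+1)/2, i.e. 7 ≤ |A + A| ≤ 10.
Lower bound 2|A|-1 is attained iff A is an arithmetic progression.
Enumerate sums a + a' for a ≤ a' (symmetric, so this suffices):
a = -2: -2+-2=-4, -2+2=0, -2+3=1, -2+7=5
a = 2: 2+2=4, 2+3=5, 2+7=9
a = 3: 3+3=6, 3+7=10
a = 7: 7+7=14
Distinct sums: {-4, 0, 1, 4, 5, 6, 9, 10, 14}
|A + A| = 9

|A + A| = 9


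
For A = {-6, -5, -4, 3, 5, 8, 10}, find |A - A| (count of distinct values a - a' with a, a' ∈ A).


A - A = {a - a' : a, a' ∈ A}; |A| = 7.
Bounds: 2|A|-1 ≤ |A - A| ≤ |A|² - |A| + 1, i.e. 13 ≤ |A - A| ≤ 43.
Note: 0 ∈ A - A always (from a - a). The set is symmetric: if d ∈ A - A then -d ∈ A - A.
Enumerate nonzero differences d = a - a' with a > a' (then include -d):
Positive differences: {1, 2, 3, 5, 7, 8, 9, 10, 11, 12, 13, 14, 15, 16}
Full difference set: {0} ∪ (positive diffs) ∪ (negative diffs).
|A - A| = 1 + 2·14 = 29 (matches direct enumeration: 29).

|A - A| = 29


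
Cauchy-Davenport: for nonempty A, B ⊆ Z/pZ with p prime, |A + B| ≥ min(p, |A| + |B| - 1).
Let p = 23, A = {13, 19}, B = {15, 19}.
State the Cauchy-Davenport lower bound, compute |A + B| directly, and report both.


Cauchy-Davenport: |A + B| ≥ min(p, |A| + |B| - 1) for A, B nonempty in Z/pZ.
|A| = 2, |B| = 2, p = 23.
CD lower bound = min(23, 2 + 2 - 1) = min(23, 3) = 3.
Compute A + B mod 23 directly:
a = 13: 13+15=5, 13+19=9
a = 19: 19+15=11, 19+19=15
A + B = {5, 9, 11, 15}, so |A + B| = 4.
Verify: 4 ≥ 3? Yes ✓.

CD lower bound = 3, actual |A + B| = 4.


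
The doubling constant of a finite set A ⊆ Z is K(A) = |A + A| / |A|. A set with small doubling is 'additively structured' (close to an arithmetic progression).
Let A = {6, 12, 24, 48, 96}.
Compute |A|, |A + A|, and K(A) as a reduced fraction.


|A| = 5.
Compute A + A by enumerating all 25 pairs.
A + A = {12, 18, 24, 30, 36, 48, 54, 60, 72, 96, 102, 108, 120, 144, 192}, so |A + A| = 15.
K = |A + A| / |A| = 15/5 = 3/1 ≈ 3.0000.
Reference: AP of size 5 gives K = 9/5 ≈ 1.8000; a fully generic set of size 5 gives K ≈ 3.0000.

|A| = 5, |A + A| = 15, K = 15/5 = 3/1.


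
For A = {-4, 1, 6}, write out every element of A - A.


A - A = {a - a' : a, a' ∈ A}.
Compute a - a' for each ordered pair (a, a'):
a = -4: -4--4=0, -4-1=-5, -4-6=-10
a = 1: 1--4=5, 1-1=0, 1-6=-5
a = 6: 6--4=10, 6-1=5, 6-6=0
Collecting distinct values (and noting 0 appears from a-a):
A - A = {-10, -5, 0, 5, 10}
|A - A| = 5

A - A = {-10, -5, 0, 5, 10}


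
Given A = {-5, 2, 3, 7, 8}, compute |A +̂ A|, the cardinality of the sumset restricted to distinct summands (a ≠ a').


Restricted sumset: A +̂ A = {a + a' : a ∈ A, a' ∈ A, a ≠ a'}.
Equivalently, take A + A and drop any sum 2a that is achievable ONLY as a + a for a ∈ A (i.e. sums representable only with equal summands).
Enumerate pairs (a, a') with a < a' (symmetric, so each unordered pair gives one sum; this covers all a ≠ a'):
  -5 + 2 = -3
  -5 + 3 = -2
  -5 + 7 = 2
  -5 + 8 = 3
  2 + 3 = 5
  2 + 7 = 9
  2 + 8 = 10
  3 + 7 = 10
  3 + 8 = 11
  7 + 8 = 15
Collected distinct sums: {-3, -2, 2, 3, 5, 9, 10, 11, 15}
|A +̂ A| = 9
(Reference bound: |A +̂ A| ≥ 2|A| - 3 for |A| ≥ 2, with |A| = 5 giving ≥ 7.)

|A +̂ A| = 9


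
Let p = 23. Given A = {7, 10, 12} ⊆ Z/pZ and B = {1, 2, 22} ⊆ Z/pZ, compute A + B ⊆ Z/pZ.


Work in Z/23Z: reduce every sum a + b modulo 23.
Enumerate all 9 pairs:
a = 7: 7+1=8, 7+2=9, 7+22=6
a = 10: 10+1=11, 10+2=12, 10+22=9
a = 12: 12+1=13, 12+2=14, 12+22=11
Distinct residues collected: {6, 8, 9, 11, 12, 13, 14}
|A + B| = 7 (out of 23 total residues).

A + B = {6, 8, 9, 11, 12, 13, 14}


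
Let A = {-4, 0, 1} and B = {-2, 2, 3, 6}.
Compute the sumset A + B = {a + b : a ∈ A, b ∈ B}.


A + B = {a + b : a ∈ A, b ∈ B}.
Enumerate all |A|·|B| = 3·4 = 12 pairs (a, b) and collect distinct sums.
a = -4: -4+-2=-6, -4+2=-2, -4+3=-1, -4+6=2
a = 0: 0+-2=-2, 0+2=2, 0+3=3, 0+6=6
a = 1: 1+-2=-1, 1+2=3, 1+3=4, 1+6=7
Collecting distinct sums: A + B = {-6, -2, -1, 2, 3, 4, 6, 7}
|A + B| = 8

A + B = {-6, -2, -1, 2, 3, 4, 6, 7}


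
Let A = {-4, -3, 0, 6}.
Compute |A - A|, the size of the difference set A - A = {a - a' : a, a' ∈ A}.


A - A = {a - a' : a, a' ∈ A}; |A| = 4.
Bounds: 2|A|-1 ≤ |A - A| ≤ |A|² - |A| + 1, i.e. 7 ≤ |A - A| ≤ 13.
Note: 0 ∈ A - A always (from a - a). The set is symmetric: if d ∈ A - A then -d ∈ A - A.
Enumerate nonzero differences d = a - a' with a > a' (then include -d):
Positive differences: {1, 3, 4, 6, 9, 10}
Full difference set: {0} ∪ (positive diffs) ∪ (negative diffs).
|A - A| = 1 + 2·6 = 13 (matches direct enumeration: 13).

|A - A| = 13


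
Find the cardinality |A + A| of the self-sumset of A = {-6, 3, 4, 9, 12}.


A + A = {a + a' : a, a' ∈ A}; |A| = 5.
General bounds: 2|A| - 1 ≤ |A + A| ≤ |A|(|A|+1)/2, i.e. 9 ≤ |A + A| ≤ 15.
Lower bound 2|A|-1 is attained iff A is an arithmetic progression.
Enumerate sums a + a' for a ≤ a' (symmetric, so this suffices):
a = -6: -6+-6=-12, -6+3=-3, -6+4=-2, -6+9=3, -6+12=6
a = 3: 3+3=6, 3+4=7, 3+9=12, 3+12=15
a = 4: 4+4=8, 4+9=13, 4+12=16
a = 9: 9+9=18, 9+12=21
a = 12: 12+12=24
Distinct sums: {-12, -3, -2, 3, 6, 7, 8, 12, 13, 15, 16, 18, 21, 24}
|A + A| = 14

|A + A| = 14


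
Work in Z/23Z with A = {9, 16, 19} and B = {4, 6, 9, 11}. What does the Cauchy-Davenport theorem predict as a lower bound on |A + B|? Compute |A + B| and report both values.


Cauchy-Davenport: |A + B| ≥ min(p, |A| + |B| - 1) for A, B nonempty in Z/pZ.
|A| = 3, |B| = 4, p = 23.
CD lower bound = min(23, 3 + 4 - 1) = min(23, 6) = 6.
Compute A + B mod 23 directly:
a = 9: 9+4=13, 9+6=15, 9+9=18, 9+11=20
a = 16: 16+4=20, 16+6=22, 16+9=2, 16+11=4
a = 19: 19+4=0, 19+6=2, 19+9=5, 19+11=7
A + B = {0, 2, 4, 5, 7, 13, 15, 18, 20, 22}, so |A + B| = 10.
Verify: 10 ≥ 6? Yes ✓.

CD lower bound = 6, actual |A + B| = 10.


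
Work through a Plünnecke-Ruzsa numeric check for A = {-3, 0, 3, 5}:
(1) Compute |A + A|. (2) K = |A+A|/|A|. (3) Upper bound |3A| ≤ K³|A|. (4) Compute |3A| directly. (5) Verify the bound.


|A| = 4.
Step 1: Compute A + A by enumerating all 16 pairs.
A + A = {-6, -3, 0, 2, 3, 5, 6, 8, 10}, so |A + A| = 9.
Step 2: Doubling constant K = |A + A|/|A| = 9/4 = 9/4 ≈ 2.2500.
Step 3: Plünnecke-Ruzsa gives |3A| ≤ K³·|A| = (2.2500)³ · 4 ≈ 45.5625.
Step 4: Compute 3A = A + A + A directly by enumerating all triples (a,b,c) ∈ A³; |3A| = 16.
Step 5: Check 16 ≤ 45.5625? Yes ✓.

K = 9/4, Plünnecke-Ruzsa bound K³|A| ≈ 45.5625, |3A| = 16, inequality holds.


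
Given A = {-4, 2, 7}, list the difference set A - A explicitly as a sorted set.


A - A = {a - a' : a, a' ∈ A}.
Compute a - a' for each ordered pair (a, a'):
a = -4: -4--4=0, -4-2=-6, -4-7=-11
a = 2: 2--4=6, 2-2=0, 2-7=-5
a = 7: 7--4=11, 7-2=5, 7-7=0
Collecting distinct values (and noting 0 appears from a-a):
A - A = {-11, -6, -5, 0, 5, 6, 11}
|A - A| = 7

A - A = {-11, -6, -5, 0, 5, 6, 11}


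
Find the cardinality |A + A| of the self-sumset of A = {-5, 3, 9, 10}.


A + A = {a + a' : a, a' ∈ A}; |A| = 4.
General bounds: 2|A| - 1 ≤ |A + A| ≤ |A|(|A|+1)/2, i.e. 7 ≤ |A + A| ≤ 10.
Lower bound 2|A|-1 is attained iff A is an arithmetic progression.
Enumerate sums a + a' for a ≤ a' (symmetric, so this suffices):
a = -5: -5+-5=-10, -5+3=-2, -5+9=4, -5+10=5
a = 3: 3+3=6, 3+9=12, 3+10=13
a = 9: 9+9=18, 9+10=19
a = 10: 10+10=20
Distinct sums: {-10, -2, 4, 5, 6, 12, 13, 18, 19, 20}
|A + A| = 10

|A + A| = 10


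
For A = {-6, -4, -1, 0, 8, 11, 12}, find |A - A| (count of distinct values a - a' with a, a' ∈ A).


A - A = {a - a' : a, a' ∈ A}; |A| = 7.
Bounds: 2|A|-1 ≤ |A - A| ≤ |A|² - |A| + 1, i.e. 13 ≤ |A - A| ≤ 43.
Note: 0 ∈ A - A always (from a - a). The set is symmetric: if d ∈ A - A then -d ∈ A - A.
Enumerate nonzero differences d = a - a' with a > a' (then include -d):
Positive differences: {1, 2, 3, 4, 5, 6, 8, 9, 11, 12, 13, 14, 15, 16, 17, 18}
Full difference set: {0} ∪ (positive diffs) ∪ (negative diffs).
|A - A| = 1 + 2·16 = 33 (matches direct enumeration: 33).

|A - A| = 33


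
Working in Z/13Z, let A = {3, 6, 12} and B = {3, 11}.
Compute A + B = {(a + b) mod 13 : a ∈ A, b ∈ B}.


Work in Z/13Z: reduce every sum a + b modulo 13.
Enumerate all 6 pairs:
a = 3: 3+3=6, 3+11=1
a = 6: 6+3=9, 6+11=4
a = 12: 12+3=2, 12+11=10
Distinct residues collected: {1, 2, 4, 6, 9, 10}
|A + B| = 6 (out of 13 total residues).

A + B = {1, 2, 4, 6, 9, 10}


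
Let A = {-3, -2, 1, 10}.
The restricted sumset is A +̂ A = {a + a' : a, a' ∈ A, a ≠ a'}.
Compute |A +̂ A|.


Restricted sumset: A +̂ A = {a + a' : a ∈ A, a' ∈ A, a ≠ a'}.
Equivalently, take A + A and drop any sum 2a that is achievable ONLY as a + a for a ∈ A (i.e. sums representable only with equal summands).
Enumerate pairs (a, a') with a < a' (symmetric, so each unordered pair gives one sum; this covers all a ≠ a'):
  -3 + -2 = -5
  -3 + 1 = -2
  -3 + 10 = 7
  -2 + 1 = -1
  -2 + 10 = 8
  1 + 10 = 11
Collected distinct sums: {-5, -2, -1, 7, 8, 11}
|A +̂ A| = 6
(Reference bound: |A +̂ A| ≥ 2|A| - 3 for |A| ≥ 2, with |A| = 4 giving ≥ 5.)

|A +̂ A| = 6


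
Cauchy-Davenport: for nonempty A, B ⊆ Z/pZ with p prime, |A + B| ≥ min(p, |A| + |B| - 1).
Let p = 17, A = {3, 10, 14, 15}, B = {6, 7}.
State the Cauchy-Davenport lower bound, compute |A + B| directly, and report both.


Cauchy-Davenport: |A + B| ≥ min(p, |A| + |B| - 1) for A, B nonempty in Z/pZ.
|A| = 4, |B| = 2, p = 17.
CD lower bound = min(17, 4 + 2 - 1) = min(17, 5) = 5.
Compute A + B mod 17 directly:
a = 3: 3+6=9, 3+7=10
a = 10: 10+6=16, 10+7=0
a = 14: 14+6=3, 14+7=4
a = 15: 15+6=4, 15+7=5
A + B = {0, 3, 4, 5, 9, 10, 16}, so |A + B| = 7.
Verify: 7 ≥ 5? Yes ✓.

CD lower bound = 5, actual |A + B| = 7.


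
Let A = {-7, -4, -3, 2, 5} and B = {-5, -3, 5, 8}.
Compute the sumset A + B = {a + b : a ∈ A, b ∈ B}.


A + B = {a + b : a ∈ A, b ∈ B}.
Enumerate all |A|·|B| = 5·4 = 20 pairs (a, b) and collect distinct sums.
a = -7: -7+-5=-12, -7+-3=-10, -7+5=-2, -7+8=1
a = -4: -4+-5=-9, -4+-3=-7, -4+5=1, -4+8=4
a = -3: -3+-5=-8, -3+-3=-6, -3+5=2, -3+8=5
a = 2: 2+-5=-3, 2+-3=-1, 2+5=7, 2+8=10
a = 5: 5+-5=0, 5+-3=2, 5+5=10, 5+8=13
Collecting distinct sums: A + B = {-12, -10, -9, -8, -7, -6, -3, -2, -1, 0, 1, 2, 4, 5, 7, 10, 13}
|A + B| = 17

A + B = {-12, -10, -9, -8, -7, -6, -3, -2, -1, 0, 1, 2, 4, 5, 7, 10, 13}


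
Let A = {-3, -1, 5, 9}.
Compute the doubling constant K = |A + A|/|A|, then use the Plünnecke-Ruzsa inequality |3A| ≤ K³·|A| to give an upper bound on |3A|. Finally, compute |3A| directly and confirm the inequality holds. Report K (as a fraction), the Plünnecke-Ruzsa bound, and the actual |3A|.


|A| = 4.
Step 1: Compute A + A by enumerating all 16 pairs.
A + A = {-6, -4, -2, 2, 4, 6, 8, 10, 14, 18}, so |A + A| = 10.
Step 2: Doubling constant K = |A + A|/|A| = 10/4 = 10/4 ≈ 2.5000.
Step 3: Plünnecke-Ruzsa gives |3A| ≤ K³·|A| = (2.5000)³ · 4 ≈ 62.5000.
Step 4: Compute 3A = A + A + A directly by enumerating all triples (a,b,c) ∈ A³; |3A| = 17.
Step 5: Check 17 ≤ 62.5000? Yes ✓.

K = 10/4, Plünnecke-Ruzsa bound K³|A| ≈ 62.5000, |3A| = 17, inequality holds.


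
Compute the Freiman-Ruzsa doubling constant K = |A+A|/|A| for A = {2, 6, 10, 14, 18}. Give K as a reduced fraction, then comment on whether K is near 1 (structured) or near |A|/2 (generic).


|A| = 5.
Compute A + A by enumerating all 25 pairs.
A + A = {4, 8, 12, 16, 20, 24, 28, 32, 36}, so |A + A| = 9.
K = |A + A| / |A| = 9/5 (already in lowest terms) ≈ 1.8000.
Reference: AP of size 5 gives K = 9/5 ≈ 1.8000; a fully generic set of size 5 gives K ≈ 3.0000.

|A| = 5, |A + A| = 9, K = 9/5.


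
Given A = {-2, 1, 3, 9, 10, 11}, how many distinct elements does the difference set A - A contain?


A - A = {a - a' : a, a' ∈ A}; |A| = 6.
Bounds: 2|A|-1 ≤ |A - A| ≤ |A|² - |A| + 1, i.e. 11 ≤ |A - A| ≤ 31.
Note: 0 ∈ A - A always (from a - a). The set is symmetric: if d ∈ A - A then -d ∈ A - A.
Enumerate nonzero differences d = a - a' with a > a' (then include -d):
Positive differences: {1, 2, 3, 5, 6, 7, 8, 9, 10, 11, 12, 13}
Full difference set: {0} ∪ (positive diffs) ∪ (negative diffs).
|A - A| = 1 + 2·12 = 25 (matches direct enumeration: 25).

|A - A| = 25


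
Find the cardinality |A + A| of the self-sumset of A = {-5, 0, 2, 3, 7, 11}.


A + A = {a + a' : a, a' ∈ A}; |A| = 6.
General bounds: 2|A| - 1 ≤ |A + A| ≤ |A|(|A|+1)/2, i.e. 11 ≤ |A + A| ≤ 21.
Lower bound 2|A|-1 is attained iff A is an arithmetic progression.
Enumerate sums a + a' for a ≤ a' (symmetric, so this suffices):
a = -5: -5+-5=-10, -5+0=-5, -5+2=-3, -5+3=-2, -5+7=2, -5+11=6
a = 0: 0+0=0, 0+2=2, 0+3=3, 0+7=7, 0+11=11
a = 2: 2+2=4, 2+3=5, 2+7=9, 2+11=13
a = 3: 3+3=6, 3+7=10, 3+11=14
a = 7: 7+7=14, 7+11=18
a = 11: 11+11=22
Distinct sums: {-10, -5, -3, -2, 0, 2, 3, 4, 5, 6, 7, 9, 10, 11, 13, 14, 18, 22}
|A + A| = 18

|A + A| = 18


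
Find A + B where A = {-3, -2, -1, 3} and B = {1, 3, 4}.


A + B = {a + b : a ∈ A, b ∈ B}.
Enumerate all |A|·|B| = 4·3 = 12 pairs (a, b) and collect distinct sums.
a = -3: -3+1=-2, -3+3=0, -3+4=1
a = -2: -2+1=-1, -2+3=1, -2+4=2
a = -1: -1+1=0, -1+3=2, -1+4=3
a = 3: 3+1=4, 3+3=6, 3+4=7
Collecting distinct sums: A + B = {-2, -1, 0, 1, 2, 3, 4, 6, 7}
|A + B| = 9

A + B = {-2, -1, 0, 1, 2, 3, 4, 6, 7}


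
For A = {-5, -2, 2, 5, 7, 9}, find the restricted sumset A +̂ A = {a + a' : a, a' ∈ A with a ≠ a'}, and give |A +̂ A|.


Restricted sumset: A +̂ A = {a + a' : a ∈ A, a' ∈ A, a ≠ a'}.
Equivalently, take A + A and drop any sum 2a that is achievable ONLY as a + a for a ∈ A (i.e. sums representable only with equal summands).
Enumerate pairs (a, a') with a < a' (symmetric, so each unordered pair gives one sum; this covers all a ≠ a'):
  -5 + -2 = -7
  -5 + 2 = -3
  -5 + 5 = 0
  -5 + 7 = 2
  -5 + 9 = 4
  -2 + 2 = 0
  -2 + 5 = 3
  -2 + 7 = 5
  -2 + 9 = 7
  2 + 5 = 7
  2 + 7 = 9
  2 + 9 = 11
  5 + 7 = 12
  5 + 9 = 14
  7 + 9 = 16
Collected distinct sums: {-7, -3, 0, 2, 3, 4, 5, 7, 9, 11, 12, 14, 16}
|A +̂ A| = 13
(Reference bound: |A +̂ A| ≥ 2|A| - 3 for |A| ≥ 2, with |A| = 6 giving ≥ 9.)

|A +̂ A| = 13


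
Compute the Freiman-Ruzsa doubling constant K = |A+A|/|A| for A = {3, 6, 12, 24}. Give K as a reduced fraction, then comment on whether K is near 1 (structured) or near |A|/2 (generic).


|A| = 4.
Compute A + A by enumerating all 16 pairs.
A + A = {6, 9, 12, 15, 18, 24, 27, 30, 36, 48}, so |A + A| = 10.
K = |A + A| / |A| = 10/4 = 5/2 ≈ 2.5000.
Reference: AP of size 4 gives K = 7/4 ≈ 1.7500; a fully generic set of size 4 gives K ≈ 2.5000.

|A| = 4, |A + A| = 10, K = 10/4 = 5/2.


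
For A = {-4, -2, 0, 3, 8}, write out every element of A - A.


A - A = {a - a' : a, a' ∈ A}.
Compute a - a' for each ordered pair (a, a'):
a = -4: -4--4=0, -4--2=-2, -4-0=-4, -4-3=-7, -4-8=-12
a = -2: -2--4=2, -2--2=0, -2-0=-2, -2-3=-5, -2-8=-10
a = 0: 0--4=4, 0--2=2, 0-0=0, 0-3=-3, 0-8=-8
a = 3: 3--4=7, 3--2=5, 3-0=3, 3-3=0, 3-8=-5
a = 8: 8--4=12, 8--2=10, 8-0=8, 8-3=5, 8-8=0
Collecting distinct values (and noting 0 appears from a-a):
A - A = {-12, -10, -8, -7, -5, -4, -3, -2, 0, 2, 3, 4, 5, 7, 8, 10, 12}
|A - A| = 17

A - A = {-12, -10, -8, -7, -5, -4, -3, -2, 0, 2, 3, 4, 5, 7, 8, 10, 12}


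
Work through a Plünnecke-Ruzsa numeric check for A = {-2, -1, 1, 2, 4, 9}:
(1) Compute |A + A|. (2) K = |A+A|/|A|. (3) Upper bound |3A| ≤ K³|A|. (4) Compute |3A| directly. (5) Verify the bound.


|A| = 6.
Step 1: Compute A + A by enumerating all 36 pairs.
A + A = {-4, -3, -2, -1, 0, 1, 2, 3, 4, 5, 6, 7, 8, 10, 11, 13, 18}, so |A + A| = 17.
Step 2: Doubling constant K = |A + A|/|A| = 17/6 = 17/6 ≈ 2.8333.
Step 3: Plünnecke-Ruzsa gives |3A| ≤ K³·|A| = (2.8333)³ · 6 ≈ 136.4722.
Step 4: Compute 3A = A + A + A directly by enumerating all triples (a,b,c) ∈ A³; |3A| = 28.
Step 5: Check 28 ≤ 136.4722? Yes ✓.

K = 17/6, Plünnecke-Ruzsa bound K³|A| ≈ 136.4722, |3A| = 28, inequality holds.


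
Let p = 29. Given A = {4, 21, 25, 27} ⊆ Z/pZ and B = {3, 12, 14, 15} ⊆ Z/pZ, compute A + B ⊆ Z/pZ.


Work in Z/29Z: reduce every sum a + b modulo 29.
Enumerate all 16 pairs:
a = 4: 4+3=7, 4+12=16, 4+14=18, 4+15=19
a = 21: 21+3=24, 21+12=4, 21+14=6, 21+15=7
a = 25: 25+3=28, 25+12=8, 25+14=10, 25+15=11
a = 27: 27+3=1, 27+12=10, 27+14=12, 27+15=13
Distinct residues collected: {1, 4, 6, 7, 8, 10, 11, 12, 13, 16, 18, 19, 24, 28}
|A + B| = 14 (out of 29 total residues).

A + B = {1, 4, 6, 7, 8, 10, 11, 12, 13, 16, 18, 19, 24, 28}


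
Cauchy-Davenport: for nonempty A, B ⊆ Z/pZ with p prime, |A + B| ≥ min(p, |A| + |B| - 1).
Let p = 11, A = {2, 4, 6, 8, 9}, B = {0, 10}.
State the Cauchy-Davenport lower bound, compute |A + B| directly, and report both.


Cauchy-Davenport: |A + B| ≥ min(p, |A| + |B| - 1) for A, B nonempty in Z/pZ.
|A| = 5, |B| = 2, p = 11.
CD lower bound = min(11, 5 + 2 - 1) = min(11, 6) = 6.
Compute A + B mod 11 directly:
a = 2: 2+0=2, 2+10=1
a = 4: 4+0=4, 4+10=3
a = 6: 6+0=6, 6+10=5
a = 8: 8+0=8, 8+10=7
a = 9: 9+0=9, 9+10=8
A + B = {1, 2, 3, 4, 5, 6, 7, 8, 9}, so |A + B| = 9.
Verify: 9 ≥ 6? Yes ✓.

CD lower bound = 6, actual |A + B| = 9.


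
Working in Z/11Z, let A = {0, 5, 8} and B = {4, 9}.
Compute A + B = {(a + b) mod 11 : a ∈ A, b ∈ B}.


Work in Z/11Z: reduce every sum a + b modulo 11.
Enumerate all 6 pairs:
a = 0: 0+4=4, 0+9=9
a = 5: 5+4=9, 5+9=3
a = 8: 8+4=1, 8+9=6
Distinct residues collected: {1, 3, 4, 6, 9}
|A + B| = 5 (out of 11 total residues).

A + B = {1, 3, 4, 6, 9}


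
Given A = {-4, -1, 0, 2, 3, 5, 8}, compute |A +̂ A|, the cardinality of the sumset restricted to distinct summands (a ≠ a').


Restricted sumset: A +̂ A = {a + a' : a ∈ A, a' ∈ A, a ≠ a'}.
Equivalently, take A + A and drop any sum 2a that is achievable ONLY as a + a for a ∈ A (i.e. sums representable only with equal summands).
Enumerate pairs (a, a') with a < a' (symmetric, so each unordered pair gives one sum; this covers all a ≠ a'):
  -4 + -1 = -5
  -4 + 0 = -4
  -4 + 2 = -2
  -4 + 3 = -1
  -4 + 5 = 1
  -4 + 8 = 4
  -1 + 0 = -1
  -1 + 2 = 1
  -1 + 3 = 2
  -1 + 5 = 4
  -1 + 8 = 7
  0 + 2 = 2
  0 + 3 = 3
  0 + 5 = 5
  0 + 8 = 8
  2 + 3 = 5
  2 + 5 = 7
  2 + 8 = 10
  3 + 5 = 8
  3 + 8 = 11
  5 + 8 = 13
Collected distinct sums: {-5, -4, -2, -1, 1, 2, 3, 4, 5, 7, 8, 10, 11, 13}
|A +̂ A| = 14
(Reference bound: |A +̂ A| ≥ 2|A| - 3 for |A| ≥ 2, with |A| = 7 giving ≥ 11.)

|A +̂ A| = 14


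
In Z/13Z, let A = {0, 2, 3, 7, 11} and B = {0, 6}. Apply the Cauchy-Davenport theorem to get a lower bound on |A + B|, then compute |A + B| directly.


Cauchy-Davenport: |A + B| ≥ min(p, |A| + |B| - 1) for A, B nonempty in Z/pZ.
|A| = 5, |B| = 2, p = 13.
CD lower bound = min(13, 5 + 2 - 1) = min(13, 6) = 6.
Compute A + B mod 13 directly:
a = 0: 0+0=0, 0+6=6
a = 2: 2+0=2, 2+6=8
a = 3: 3+0=3, 3+6=9
a = 7: 7+0=7, 7+6=0
a = 11: 11+0=11, 11+6=4
A + B = {0, 2, 3, 4, 6, 7, 8, 9, 11}, so |A + B| = 9.
Verify: 9 ≥ 6? Yes ✓.

CD lower bound = 6, actual |A + B| = 9.


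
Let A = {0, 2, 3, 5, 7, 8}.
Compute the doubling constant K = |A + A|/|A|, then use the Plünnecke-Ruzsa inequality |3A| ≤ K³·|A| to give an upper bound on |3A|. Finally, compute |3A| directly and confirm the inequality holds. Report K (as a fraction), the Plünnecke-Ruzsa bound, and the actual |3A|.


|A| = 6.
Step 1: Compute A + A by enumerating all 36 pairs.
A + A = {0, 2, 3, 4, 5, 6, 7, 8, 9, 10, 11, 12, 13, 14, 15, 16}, so |A + A| = 16.
Step 2: Doubling constant K = |A + A|/|A| = 16/6 = 16/6 ≈ 2.6667.
Step 3: Plünnecke-Ruzsa gives |3A| ≤ K³·|A| = (2.6667)³ · 6 ≈ 113.7778.
Step 4: Compute 3A = A + A + A directly by enumerating all triples (a,b,c) ∈ A³; |3A| = 24.
Step 5: Check 24 ≤ 113.7778? Yes ✓.

K = 16/6, Plünnecke-Ruzsa bound K³|A| ≈ 113.7778, |3A| = 24, inequality holds.


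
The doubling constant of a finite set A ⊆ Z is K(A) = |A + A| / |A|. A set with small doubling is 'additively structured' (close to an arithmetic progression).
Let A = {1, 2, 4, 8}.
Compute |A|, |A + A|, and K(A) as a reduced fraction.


|A| = 4.
Compute A + A by enumerating all 16 pairs.
A + A = {2, 3, 4, 5, 6, 8, 9, 10, 12, 16}, so |A + A| = 10.
K = |A + A| / |A| = 10/4 = 5/2 ≈ 2.5000.
Reference: AP of size 4 gives K = 7/4 ≈ 1.7500; a fully generic set of size 4 gives K ≈ 2.5000.

|A| = 4, |A + A| = 10, K = 10/4 = 5/2.


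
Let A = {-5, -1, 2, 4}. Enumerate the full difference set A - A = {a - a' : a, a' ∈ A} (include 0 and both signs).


A - A = {a - a' : a, a' ∈ A}.
Compute a - a' for each ordered pair (a, a'):
a = -5: -5--5=0, -5--1=-4, -5-2=-7, -5-4=-9
a = -1: -1--5=4, -1--1=0, -1-2=-3, -1-4=-5
a = 2: 2--5=7, 2--1=3, 2-2=0, 2-4=-2
a = 4: 4--5=9, 4--1=5, 4-2=2, 4-4=0
Collecting distinct values (and noting 0 appears from a-a):
A - A = {-9, -7, -5, -4, -3, -2, 0, 2, 3, 4, 5, 7, 9}
|A - A| = 13

A - A = {-9, -7, -5, -4, -3, -2, 0, 2, 3, 4, 5, 7, 9}


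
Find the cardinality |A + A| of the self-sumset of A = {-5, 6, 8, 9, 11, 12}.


A + A = {a + a' : a, a' ∈ A}; |A| = 6.
General bounds: 2|A| - 1 ≤ |A + A| ≤ |A|(|A|+1)/2, i.e. 11 ≤ |A + A| ≤ 21.
Lower bound 2|A|-1 is attained iff A is an arithmetic progression.
Enumerate sums a + a' for a ≤ a' (symmetric, so this suffices):
a = -5: -5+-5=-10, -5+6=1, -5+8=3, -5+9=4, -5+11=6, -5+12=7
a = 6: 6+6=12, 6+8=14, 6+9=15, 6+11=17, 6+12=18
a = 8: 8+8=16, 8+9=17, 8+11=19, 8+12=20
a = 9: 9+9=18, 9+11=20, 9+12=21
a = 11: 11+11=22, 11+12=23
a = 12: 12+12=24
Distinct sums: {-10, 1, 3, 4, 6, 7, 12, 14, 15, 16, 17, 18, 19, 20, 21, 22, 23, 24}
|A + A| = 18

|A + A| = 18


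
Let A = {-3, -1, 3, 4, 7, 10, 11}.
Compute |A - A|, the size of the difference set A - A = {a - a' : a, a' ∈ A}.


A - A = {a - a' : a, a' ∈ A}; |A| = 7.
Bounds: 2|A|-1 ≤ |A - A| ≤ |A|² - |A| + 1, i.e. 13 ≤ |A - A| ≤ 43.
Note: 0 ∈ A - A always (from a - a). The set is symmetric: if d ∈ A - A then -d ∈ A - A.
Enumerate nonzero differences d = a - a' with a > a' (then include -d):
Positive differences: {1, 2, 3, 4, 5, 6, 7, 8, 10, 11, 12, 13, 14}
Full difference set: {0} ∪ (positive diffs) ∪ (negative diffs).
|A - A| = 1 + 2·13 = 27 (matches direct enumeration: 27).

|A - A| = 27


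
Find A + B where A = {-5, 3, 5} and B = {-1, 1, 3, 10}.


A + B = {a + b : a ∈ A, b ∈ B}.
Enumerate all |A|·|B| = 3·4 = 12 pairs (a, b) and collect distinct sums.
a = -5: -5+-1=-6, -5+1=-4, -5+3=-2, -5+10=5
a = 3: 3+-1=2, 3+1=4, 3+3=6, 3+10=13
a = 5: 5+-1=4, 5+1=6, 5+3=8, 5+10=15
Collecting distinct sums: A + B = {-6, -4, -2, 2, 4, 5, 6, 8, 13, 15}
|A + B| = 10

A + B = {-6, -4, -2, 2, 4, 5, 6, 8, 13, 15}


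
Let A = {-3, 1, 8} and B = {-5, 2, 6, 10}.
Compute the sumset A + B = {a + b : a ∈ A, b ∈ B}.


A + B = {a + b : a ∈ A, b ∈ B}.
Enumerate all |A|·|B| = 3·4 = 12 pairs (a, b) and collect distinct sums.
a = -3: -3+-5=-8, -3+2=-1, -3+6=3, -3+10=7
a = 1: 1+-5=-4, 1+2=3, 1+6=7, 1+10=11
a = 8: 8+-5=3, 8+2=10, 8+6=14, 8+10=18
Collecting distinct sums: A + B = {-8, -4, -1, 3, 7, 10, 11, 14, 18}
|A + B| = 9

A + B = {-8, -4, -1, 3, 7, 10, 11, 14, 18}


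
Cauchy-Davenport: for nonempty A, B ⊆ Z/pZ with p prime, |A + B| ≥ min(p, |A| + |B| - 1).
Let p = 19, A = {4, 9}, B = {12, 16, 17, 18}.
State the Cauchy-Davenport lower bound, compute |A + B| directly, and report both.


Cauchy-Davenport: |A + B| ≥ min(p, |A| + |B| - 1) for A, B nonempty in Z/pZ.
|A| = 2, |B| = 4, p = 19.
CD lower bound = min(19, 2 + 4 - 1) = min(19, 5) = 5.
Compute A + B mod 19 directly:
a = 4: 4+12=16, 4+16=1, 4+17=2, 4+18=3
a = 9: 9+12=2, 9+16=6, 9+17=7, 9+18=8
A + B = {1, 2, 3, 6, 7, 8, 16}, so |A + B| = 7.
Verify: 7 ≥ 5? Yes ✓.

CD lower bound = 5, actual |A + B| = 7.


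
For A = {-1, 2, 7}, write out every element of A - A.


A - A = {a - a' : a, a' ∈ A}.
Compute a - a' for each ordered pair (a, a'):
a = -1: -1--1=0, -1-2=-3, -1-7=-8
a = 2: 2--1=3, 2-2=0, 2-7=-5
a = 7: 7--1=8, 7-2=5, 7-7=0
Collecting distinct values (and noting 0 appears from a-a):
A - A = {-8, -5, -3, 0, 3, 5, 8}
|A - A| = 7

A - A = {-8, -5, -3, 0, 3, 5, 8}


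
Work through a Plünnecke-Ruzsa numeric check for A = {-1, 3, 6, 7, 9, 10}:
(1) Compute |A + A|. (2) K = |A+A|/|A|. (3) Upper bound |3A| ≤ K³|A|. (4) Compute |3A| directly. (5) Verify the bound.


|A| = 6.
Step 1: Compute A + A by enumerating all 36 pairs.
A + A = {-2, 2, 5, 6, 8, 9, 10, 12, 13, 14, 15, 16, 17, 18, 19, 20}, so |A + A| = 16.
Step 2: Doubling constant K = |A + A|/|A| = 16/6 = 16/6 ≈ 2.6667.
Step 3: Plünnecke-Ruzsa gives |3A| ≤ K³·|A| = (2.6667)³ · 6 ≈ 113.7778.
Step 4: Compute 3A = A + A + A directly by enumerating all triples (a,b,c) ∈ A³; |3A| = 27.
Step 5: Check 27 ≤ 113.7778? Yes ✓.

K = 16/6, Plünnecke-Ruzsa bound K³|A| ≈ 113.7778, |3A| = 27, inequality holds.


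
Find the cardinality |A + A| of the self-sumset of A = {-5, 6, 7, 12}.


A + A = {a + a' : a, a' ∈ A}; |A| = 4.
General bounds: 2|A| - 1 ≤ |A + A| ≤ |A|(|A|+1)/2, i.e. 7 ≤ |A + A| ≤ 10.
Lower bound 2|A|-1 is attained iff A is an arithmetic progression.
Enumerate sums a + a' for a ≤ a' (symmetric, so this suffices):
a = -5: -5+-5=-10, -5+6=1, -5+7=2, -5+12=7
a = 6: 6+6=12, 6+7=13, 6+12=18
a = 7: 7+7=14, 7+12=19
a = 12: 12+12=24
Distinct sums: {-10, 1, 2, 7, 12, 13, 14, 18, 19, 24}
|A + A| = 10

|A + A| = 10


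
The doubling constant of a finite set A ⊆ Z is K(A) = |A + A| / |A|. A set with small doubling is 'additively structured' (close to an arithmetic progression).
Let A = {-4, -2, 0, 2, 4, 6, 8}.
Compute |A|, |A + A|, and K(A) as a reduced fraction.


|A| = 7.
Compute A + A by enumerating all 49 pairs.
A + A = {-8, -6, -4, -2, 0, 2, 4, 6, 8, 10, 12, 14, 16}, so |A + A| = 13.
K = |A + A| / |A| = 13/7 (already in lowest terms) ≈ 1.8571.
Reference: AP of size 7 gives K = 13/7 ≈ 1.8571; a fully generic set of size 7 gives K ≈ 4.0000.

|A| = 7, |A + A| = 13, K = 13/7.
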